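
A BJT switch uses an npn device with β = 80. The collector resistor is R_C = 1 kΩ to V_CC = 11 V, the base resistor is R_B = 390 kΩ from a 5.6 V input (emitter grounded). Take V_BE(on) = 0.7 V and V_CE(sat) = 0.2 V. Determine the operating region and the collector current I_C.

Assume active. Base-emitter loop: I_B = (V_BB − V_BE)/R_B = (5.6 − 0.7)/390 = 0.0126 mA.
I_C = β·I_B = 80×0.0126 = 1.01 mA.
V_CE = V_CC − I_C·R_C = 11 − 1.01×1 = 9.99 V > V_CE(sat), so the active-region assumption holds.

active; I_C ≈ 1 mA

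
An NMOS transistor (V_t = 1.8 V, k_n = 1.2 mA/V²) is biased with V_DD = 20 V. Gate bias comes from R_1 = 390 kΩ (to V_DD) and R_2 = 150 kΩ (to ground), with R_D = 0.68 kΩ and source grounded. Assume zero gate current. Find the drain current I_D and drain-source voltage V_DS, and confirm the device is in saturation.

V_G = V_DD·R_2/(R_1+R_2) = 20×150/540 = 5.56 V. With the source grounded, V_GS = V_G = 5.56 V.
Assume saturation: I_D = (k_n/2)(V_GS − V_t)² = (1.2/2)×(5.56 − 1.8)² = 0.6×3.76² = 8.46 mA.
V_DS = V_DD − I_D·R_D = 20 − 8.46×0.68 = 14.2 V.
Saturation requires V_DS ≥ V_GS − V_t = 3.76 V; 14.2 ≥ 3.76 ✓.

I_D ≈ 8.5 mA, V_DS ≈ 14 V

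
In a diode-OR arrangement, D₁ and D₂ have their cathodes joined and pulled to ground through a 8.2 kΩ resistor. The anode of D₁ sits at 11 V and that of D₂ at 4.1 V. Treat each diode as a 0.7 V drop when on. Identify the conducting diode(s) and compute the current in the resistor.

Assume both conduct. Then node N would need to be at both 11−0.7 = 10.3 V and 4.1−0.7 = 3.4 V, which is impossible.
Assume only D₁ conducts: V_N = 11 − 0.7 = 10.3 V, so I_R = 10.3/8.2 = 1.26 mA.
Check D₂: its anode-to-cathode voltage is 4.1 − 10.3 = -6.2 V < 0.7 V, so it is off. The assumption is consistent.

Only D₁ conducts; I_R ≈ 1.3 mA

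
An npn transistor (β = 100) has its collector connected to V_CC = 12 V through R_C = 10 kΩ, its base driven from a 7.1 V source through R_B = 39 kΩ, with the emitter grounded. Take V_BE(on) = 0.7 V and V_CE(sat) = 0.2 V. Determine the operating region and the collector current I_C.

Assume active: I_B = (7.1 − 0.7)/39 = 0.164 mA, giving I_C = β·I_B = 16.4 mA.
But then V_CE = 12 − 16.4×10 = -152 V < V_CE(sat) = 0.2 V — impossible in the active region.
So the transistor is saturated. With V_CE = 0.2 V, I_C = (V_CC − 0.2)/R_C = 11.8/10 = 1.18 mA.
Check: β·I_B = 16.4 mA > I_C = 1.18 mA, confirming saturation.

saturation; I_C ≈ 1.2 mA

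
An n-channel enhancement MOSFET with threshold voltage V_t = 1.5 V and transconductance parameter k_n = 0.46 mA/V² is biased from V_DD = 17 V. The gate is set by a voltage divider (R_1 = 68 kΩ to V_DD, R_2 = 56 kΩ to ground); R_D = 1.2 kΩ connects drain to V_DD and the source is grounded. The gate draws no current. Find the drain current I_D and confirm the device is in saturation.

I_D ≈ 8.8 mA

V_G = V_DD·R_2/(R_1+R_2) = 17×56/124 = 7.68 V. With the source grounded, V_GS = V_G = 7.68 V.
Assume saturation: I_D = (k_n/2)(V_GS − V_t)² = (0.46/2)×(7.68 − 1.5)² = 0.23×6.18² = 8.78 mA.
V_DS = V_DD − I_D·R_D = 17 − 8.78×1.2 = 6.47 V.
Saturation requires V_DS ≥ V_GS − V_t = 6.18 V; 6.47 ≥ 6.18 ✓.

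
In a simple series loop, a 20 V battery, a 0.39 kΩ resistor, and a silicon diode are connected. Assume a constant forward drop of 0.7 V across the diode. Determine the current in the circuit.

KVL around the loop: 20 = V_D + I·R = 0.7 + I × 0.39 kΩ.
So I = (20 − 0.7) / 0.39 kΩ = 19.3 / 0.39 = 49.5 mA.

I ≈ 49 mA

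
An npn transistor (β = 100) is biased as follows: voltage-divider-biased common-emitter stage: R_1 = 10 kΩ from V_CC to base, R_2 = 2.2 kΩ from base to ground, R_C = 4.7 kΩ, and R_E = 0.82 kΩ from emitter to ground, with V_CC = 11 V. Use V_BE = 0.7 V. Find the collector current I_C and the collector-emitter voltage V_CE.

I_C ≈ 1.5 mA, V_CE ≈ 2.6 V

Thevenize the base divider: V_Th = V_CC·R_2/(R_1+R_2) = 11×2.2/12.2 = 1.98 V, R_Th = R_1‖R_2 = 1.8 kΩ.
Base-emitter loop: V_Th = I_B·R_Th + V_BE + (β+1)I_B·R_E, so I_B = (1.98 − 0.7) / (1.8 + 101×0.82) = 0.0152 mA.
I_C = β·I_B = 100×0.0152 = 1.52 mA, and I_E = (β+1)I_B = 1.53 mA.
V_CE = V_CC − I_C·R_C − I_E·R_E = 11 − 1.52×4.7 − 1.53×0.82 = 2.61 V.
V_CE = 2.61 V > 0.2 V confirms active-region operation.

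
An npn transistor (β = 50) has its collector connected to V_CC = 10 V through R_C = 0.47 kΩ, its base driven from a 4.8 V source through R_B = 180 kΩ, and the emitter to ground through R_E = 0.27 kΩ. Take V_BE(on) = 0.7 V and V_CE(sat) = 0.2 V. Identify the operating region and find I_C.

Assume active. Base-emitter loop: I_B = (V_BB − V_BE)/(R_B + (β+1)R_E) = (4.8 − 0.7)/(180 + 51×0.27) = 0.0212 mA.
I_C = β·I_B = 50×0.0212 = 1.06 mA.
V_CE = V_CC − I_C·R_C − I_E·R_E = 10 − 1.06×0.47 − 1.08×0.27 = 9.21 V > V_CE(sat), so the active-region assumption holds.

active; I_C ≈ 1.1 mA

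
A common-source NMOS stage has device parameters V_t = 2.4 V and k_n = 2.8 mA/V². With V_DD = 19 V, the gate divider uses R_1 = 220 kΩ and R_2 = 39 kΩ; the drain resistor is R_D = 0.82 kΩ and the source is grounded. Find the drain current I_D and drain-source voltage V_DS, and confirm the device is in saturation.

I_D ≈ 0.3 mA, V_DS ≈ 19 V

V_G = V_DD·R_2/(R_1+R_2) = 19×39/259 = 2.86 V. With the source grounded, V_GS = V_G = 2.86 V.
Assume saturation: I_D = (k_n/2)(V_GS − V_t)² = (2.8/2)×(2.86 − 2.4)² = 1.4×0.461² = 0.298 mA.
V_DS = V_DD − I_D·R_D = 19 − 0.298×0.82 = 18.8 V.
Saturation requires V_DS ≥ V_GS − V_t = 0.461 V; 18.8 ≥ 0.461 ✓.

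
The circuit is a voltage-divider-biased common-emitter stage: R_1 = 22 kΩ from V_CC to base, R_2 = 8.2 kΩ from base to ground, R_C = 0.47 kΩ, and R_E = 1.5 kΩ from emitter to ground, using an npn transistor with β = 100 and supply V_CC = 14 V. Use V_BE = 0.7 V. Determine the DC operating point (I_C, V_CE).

Thevenize the base divider: V_Th = V_CC·R_2/(R_1+R_2) = 14×8.2/30.2 = 3.8 V, R_Th = R_1‖R_2 = 5.97 kΩ.
Base-emitter loop: V_Th = I_B·R_Th + V_BE + (β+1)I_B·R_E, so I_B = (3.8 − 0.7) / (5.97 + 101×1.5) = 0.0197 mA.
I_C = β·I_B = 100×0.0197 = 1.97 mA, and I_E = (β+1)I_B = 1.99 mA.
V_CE = V_CC − I_C·R_C − I_E·R_E = 14 − 1.97×0.47 − 1.99×1.5 = 10.1 V.
V_CE = 10.1 V > 0.2 V confirms active-region operation.

I_C ≈ 2 mA, V_CE ≈ 10 V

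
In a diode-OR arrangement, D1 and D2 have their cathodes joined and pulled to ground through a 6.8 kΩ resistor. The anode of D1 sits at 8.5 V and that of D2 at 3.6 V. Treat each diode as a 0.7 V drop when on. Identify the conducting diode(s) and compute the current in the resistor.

Assume both conduct. Then node N would need to be at both 8.5−0.7 = 7.8 V and 3.6−0.7 = 2.9 V, which is impossible.
Assume only D1 conducts: V_N = 8.5 − 0.7 = 7.8 V, so I_R = 7.8/6.8 = 1.15 mA.
Check D2: its anode-to-cathode voltage is 3.6 − 7.8 = -4.2 V < 0.7 V, so it is off. The assumption is consistent.

Only D1 conducts; I_R ≈ 1.1 mA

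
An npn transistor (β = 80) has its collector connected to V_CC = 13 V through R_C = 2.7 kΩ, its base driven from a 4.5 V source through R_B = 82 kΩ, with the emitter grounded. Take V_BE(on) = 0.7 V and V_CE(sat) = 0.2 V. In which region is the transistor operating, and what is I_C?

Assume active. Base-emitter loop: I_B = (V_BB − V_BE)/R_B = (4.5 − 0.7)/82 = 0.0463 mA.
I_C = β·I_B = 80×0.0463 = 3.71 mA.
V_CE = V_CC − I_C·R_C = 13 − 3.71×2.7 = 2.99 V > V_CE(sat), so the active-region assumption holds.

active; I_C ≈ 3.7 mA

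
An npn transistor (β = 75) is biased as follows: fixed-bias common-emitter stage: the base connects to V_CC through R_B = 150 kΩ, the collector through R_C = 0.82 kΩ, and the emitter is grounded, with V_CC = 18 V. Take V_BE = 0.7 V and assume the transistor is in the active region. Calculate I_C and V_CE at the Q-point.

I_C ≈ 8.7 mA, V_CE ≈ 11 V

Base loop: V_CC = I_B·R_B + V_BE, so I_B = (18 − 0.7)/150 kΩ = 0.115 mA.
In the active region I_C = β·I_B = 75 × 0.115 = 8.65 mA.
Collector loop: V_CE = V_CC − I_C·R_C = 18 − 8.65×0.82 = 10.9 V.
Since V_CE = 10.9 V > V_CE(sat) ≈ 0.2 V, the transistor is in the active region as assumed.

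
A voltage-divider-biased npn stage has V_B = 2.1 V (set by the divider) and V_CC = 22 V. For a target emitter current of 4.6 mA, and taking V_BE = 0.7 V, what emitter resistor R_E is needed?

V_E = V_B − V_BE = 2.1 − 0.7 = 1.4 V.
R_E = V_E / I_E = 1.4 / 4.6 = 0.304 kΩ.

R_E ≈ 0.3 kΩ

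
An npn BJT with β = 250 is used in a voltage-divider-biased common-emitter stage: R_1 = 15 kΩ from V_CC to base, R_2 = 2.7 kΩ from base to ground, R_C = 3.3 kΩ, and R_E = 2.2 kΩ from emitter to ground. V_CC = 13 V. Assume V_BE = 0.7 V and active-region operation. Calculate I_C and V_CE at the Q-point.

I_C ≈ 0.58 mA, V_CE ≈ 9.8 V

Thevenize the base divider: V_Th = V_CC·R_2/(R_1+R_2) = 13×2.7/17.7 = 1.98 V, R_Th = R_1‖R_2 = 2.29 kΩ.
Base-emitter loop: V_Th = I_B·R_Th + V_BE + (β+1)I_B·R_E, so I_B = (1.98 − 0.7) / (2.29 + 251×2.2) = 0.00231 mA.
I_C = β·I_B = 250×0.00231 = 0.578 mA, and I_E = (β+1)I_B = 0.581 mA.
V_CE = V_CC − I_C·R_C − I_E·R_E = 13 − 0.578×3.3 − 0.581×2.2 = 9.81 V.
V_CE = 9.81 V > 0.2 V confirms active-region operation.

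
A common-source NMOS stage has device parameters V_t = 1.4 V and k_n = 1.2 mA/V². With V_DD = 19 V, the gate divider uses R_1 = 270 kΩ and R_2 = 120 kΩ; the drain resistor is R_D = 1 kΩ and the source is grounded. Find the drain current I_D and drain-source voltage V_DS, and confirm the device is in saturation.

I_D ≈ 12 mA, V_DS ≈ 7.1 V

V_G = V_DD·R_2/(R_1+R_2) = 19×120/390 = 5.85 V. With the source grounded, V_GS = V_G = 5.85 V.
Assume saturation: I_D = (k_n/2)(V_GS − V_t)² = (1.2/2)×(5.85 − 1.4)² = 0.6×4.45² = 11.9 mA.
V_DS = V_DD − I_D·R_D = 19 − 11.9×1 = 7.14 V.
Saturation requires V_DS ≥ V_GS − V_t = 4.45 V; 7.14 ≥ 4.45 ✓.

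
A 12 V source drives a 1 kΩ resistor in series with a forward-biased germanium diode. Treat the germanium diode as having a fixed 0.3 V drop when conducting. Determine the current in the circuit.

KVL around the loop: 12 = V_D + I·R = 0.3 + I × 1 kΩ.
So I = (12 − 0.3) / 1 kΩ = 11.7 / 1 = 11.7 mA.

I ≈ 12 mA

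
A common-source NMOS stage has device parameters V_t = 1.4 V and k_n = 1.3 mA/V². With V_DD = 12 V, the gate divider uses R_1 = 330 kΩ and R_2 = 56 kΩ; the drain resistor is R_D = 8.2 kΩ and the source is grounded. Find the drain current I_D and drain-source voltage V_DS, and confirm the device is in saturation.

I_D ≈ 0.076 mA, V_DS ≈ 11 V

V_G = V_DD·R_2/(R_1+R_2) = 12×56/386 = 1.74 V. With the source grounded, V_GS = V_G = 1.74 V.
Assume saturation: I_D = (k_n/2)(V_GS − V_t)² = (1.3/2)×(1.74 − 1.4)² = 0.65×0.341² = 0.0756 mA.
V_DS = V_DD − I_D·R_D = 12 − 0.0756×8.2 = 11.4 V.
Saturation requires V_DS ≥ V_GS − V_t = 0.341 V; 11.4 ≥ 0.341 ✓.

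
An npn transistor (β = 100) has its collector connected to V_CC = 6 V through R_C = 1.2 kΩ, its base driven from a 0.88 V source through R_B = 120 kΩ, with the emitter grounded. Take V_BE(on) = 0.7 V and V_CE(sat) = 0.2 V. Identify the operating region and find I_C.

Assume active. Base-emitter loop: I_B = (V_BB − V_BE)/R_B = (0.88 − 0.7)/120 = 0.0015 mA.
I_C = β·I_B = 100×0.0015 = 0.15 mA.
V_CE = V_CC − I_C·R_C = 6 − 0.15×1.2 = 5.82 V > V_CE(sat), so the active-region assumption holds.

active; I_C ≈ 0.15 mA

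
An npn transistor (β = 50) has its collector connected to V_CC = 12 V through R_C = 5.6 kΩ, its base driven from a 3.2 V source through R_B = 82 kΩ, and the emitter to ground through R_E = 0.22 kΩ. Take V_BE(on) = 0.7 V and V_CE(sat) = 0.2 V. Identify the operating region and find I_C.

active; I_C ≈ 1.3 mA

Assume active. Base-emitter loop: I_B = (V_BB − V_BE)/(R_B + (β+1)R_E) = (3.2 − 0.7)/(82 + 51×0.22) = 0.0268 mA.
I_C = β·I_B = 50×0.0268 = 1.34 mA.
V_CE = V_CC − I_C·R_C − I_E·R_E = 12 − 1.34×5.6 − 1.37×0.22 = 4.19 V > V_CE(sat), so the active-region assumption holds.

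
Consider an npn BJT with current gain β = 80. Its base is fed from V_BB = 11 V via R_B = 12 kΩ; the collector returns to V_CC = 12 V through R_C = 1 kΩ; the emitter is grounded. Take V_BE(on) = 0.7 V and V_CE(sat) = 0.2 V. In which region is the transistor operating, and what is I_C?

saturation; I_C ≈ 12 mA

Assume active: I_B = (11 − 0.7)/12 = 0.858 mA, giving I_C = β·I_B = 68.7 mA.
But then V_CE = 12 − 68.7×1 = -56.7 V < V_CE(sat) = 0.2 V — impossible in the active region.
So the transistor is saturated. With V_CE = 0.2 V, I_C = (V_CC − 0.2)/R_C = 11.8/1 = 11.8 mA.
Check: β·I_B = 68.7 mA > I_C = 11.8 mA, confirming saturation.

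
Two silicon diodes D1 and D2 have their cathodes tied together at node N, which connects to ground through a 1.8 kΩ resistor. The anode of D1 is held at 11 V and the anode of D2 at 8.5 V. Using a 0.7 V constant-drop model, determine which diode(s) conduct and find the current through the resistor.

Only D1 conducts; I_R ≈ 5.7 mA

Assume both conduct. Then node N would need to be at both 11−0.7 = 10.3 V and 8.5−0.7 = 7.8 V, which is impossible.
Assume only D1 conducts: V_N = 11 − 0.7 = 10.3 V, so I_R = 10.3/1.8 = 5.72 mA.
Check D2: its anode-to-cathode voltage is 8.5 − 10.3 = -1.8 V < 0.7 V, so it is off. The assumption is consistent.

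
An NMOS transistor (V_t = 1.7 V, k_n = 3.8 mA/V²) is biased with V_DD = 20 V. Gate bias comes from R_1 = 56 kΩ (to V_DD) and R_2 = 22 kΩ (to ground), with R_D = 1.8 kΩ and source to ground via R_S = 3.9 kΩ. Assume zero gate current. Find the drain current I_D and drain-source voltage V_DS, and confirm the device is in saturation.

I_D ≈ 0.84 mA, V_DS ≈ 15 V

V_G = V_DD·R_2/(R_1+R_2) = 20×22/78 = 5.64 V.
Assume saturation: I_D = (k_n/2)(V_GS − V_t)² with V_GS = V_G − I_D·R_S = 5.64 − 3.9·I_D.
Substituting gives 28.9·I_D² − 59.4·I_D + 29.5 = 0, with roots I_D = 0.84 or 1.22 mA.
The root I_D = 1.22 mA gives V_GS = 0.9 V ≤ V_t, so take I_D = 0.84 mA.
Then V_GS = 2.36 V and V_DS = V_DD − I_D(R_D+R_S) = 20 − 0.84×5.7 = 15.2 V.
Saturation requires V_DS ≥ V_GS − V_t = 0.665 V; 15.2 ≥ 0.665 ✓.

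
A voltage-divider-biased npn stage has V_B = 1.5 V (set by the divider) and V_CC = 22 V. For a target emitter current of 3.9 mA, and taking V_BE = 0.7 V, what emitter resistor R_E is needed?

V_E = V_B − V_BE = 1.5 − 0.7 = 0.8 V.
R_E = V_E / I_E = 0.8 / 3.9 = 0.205 kΩ.

R_E ≈ 0.21 kΩ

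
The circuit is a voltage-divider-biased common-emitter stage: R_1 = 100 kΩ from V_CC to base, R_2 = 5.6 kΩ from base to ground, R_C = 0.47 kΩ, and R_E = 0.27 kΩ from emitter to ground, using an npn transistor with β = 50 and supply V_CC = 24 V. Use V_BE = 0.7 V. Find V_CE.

Thevenize the base divider: V_Th = V_CC·R_2/(R_1+R_2) = 24×5.6/106 = 1.27 V, R_Th = R_1‖R_2 = 5.3 kΩ.
Base-emitter loop: V_Th = I_B·R_Th + V_BE + (β+1)I_B·R_E, so I_B = (1.27 − 0.7) / (5.3 + 51×0.27) = 0.03 mA.
I_C = β·I_B = 50×0.03 = 1.5 mA, and I_E = (β+1)I_B = 1.53 mA.
V_CE = V_CC − I_C·R_C − I_E·R_E = 24 − 1.5×0.47 − 1.53×0.27 = 22.9 V.
V_CE = 22.9 V > 0.2 V confirms active-region operation.

V_CE ≈ 23 V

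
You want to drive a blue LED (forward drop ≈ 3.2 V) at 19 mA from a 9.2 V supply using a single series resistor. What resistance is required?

The resistor drops V_S − V_D = 9.2 − 3.2 = 6 V at 19 mA.
R = 6 V / 19 mA = 0.316 kΩ.

R ≈ 0.32 kΩ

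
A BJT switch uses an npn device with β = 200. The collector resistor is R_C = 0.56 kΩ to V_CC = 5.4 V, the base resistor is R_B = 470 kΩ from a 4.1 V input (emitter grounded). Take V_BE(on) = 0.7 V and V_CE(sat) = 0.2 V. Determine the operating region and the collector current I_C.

active; I_C ≈ 1.4 mA

Assume active. Base-emitter loop: I_B = (V_BB − V_BE)/R_B = (4.1 − 0.7)/470 = 0.00723 mA.
I_C = β·I_B = 200×0.00723 = 1.45 mA.
V_CE = V_CC − I_C·R_C = 5.4 − 1.45×0.56 = 4.59 V > V_CE(sat), so the active-region assumption holds.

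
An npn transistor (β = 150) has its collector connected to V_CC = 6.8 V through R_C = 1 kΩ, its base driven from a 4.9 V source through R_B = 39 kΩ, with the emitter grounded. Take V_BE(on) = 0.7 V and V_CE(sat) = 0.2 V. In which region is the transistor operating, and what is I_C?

Assume active: I_B = (4.9 − 0.7)/39 = 0.108 mA, giving I_C = β·I_B = 16.2 mA.
But then V_CE = 6.8 − 16.2×1 = -9.35 V < V_CE(sat) = 0.2 V — impossible in the active region.
So the transistor is saturated. With V_CE = 0.2 V, I_C = (V_CC − 0.2)/R_C = 6.6/1 = 6.6 mA.
Check: β·I_B = 16.2 mA > I_C = 6.6 mA, confirming saturation.

saturation; I_C ≈ 6.6 mA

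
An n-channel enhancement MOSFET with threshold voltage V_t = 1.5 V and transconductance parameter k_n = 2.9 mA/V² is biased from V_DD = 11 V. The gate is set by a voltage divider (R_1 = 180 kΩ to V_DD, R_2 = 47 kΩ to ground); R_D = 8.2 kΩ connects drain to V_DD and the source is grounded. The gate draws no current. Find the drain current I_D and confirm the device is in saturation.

I_D ≈ 0.88 mA

V_G = V_DD·R_2/(R_1+R_2) = 11×47/227 = 2.28 V. With the source grounded, V_GS = V_G = 2.28 V.
Assume saturation: I_D = (k_n/2)(V_GS − V_t)² = (2.9/2)×(2.28 − 1.5)² = 1.45×0.778² = 0.877 mA.
V_DS = V_DD − I_D·R_D = 11 − 0.877×8.2 = 3.81 V.
Saturation requires V_DS ≥ V_GS − V_t = 0.778 V; 3.81 ≥ 0.778 ✓.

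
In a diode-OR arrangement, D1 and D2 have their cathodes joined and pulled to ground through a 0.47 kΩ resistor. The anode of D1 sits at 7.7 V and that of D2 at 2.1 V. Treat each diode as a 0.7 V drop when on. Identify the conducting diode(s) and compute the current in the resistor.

Assume both conduct. Then node N would need to be at both 7.7−0.7 = 7 V and 2.1−0.7 = 1.4 V, which is impossible.
Assume only D1 conducts: V_N = 7.7 − 0.7 = 7 V, so I_R = 7/0.47 = 14.9 mA.
Check D2: its anode-to-cathode voltage is 2.1 − 7 = -4.9 V < 0.7 V, so it is off. The assumption is consistent.

Only D1 conducts; I_R ≈ 15 mA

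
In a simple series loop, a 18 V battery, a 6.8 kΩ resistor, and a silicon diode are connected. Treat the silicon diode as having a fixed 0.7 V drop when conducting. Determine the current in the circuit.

KVL around the loop: 18 = V_D + I·R = 0.7 + I × 6.8 kΩ.
So I = (18 − 0.7) / 6.8 kΩ = 17.3 / 6.8 = 2.54 mA.

I ≈ 2.5 mA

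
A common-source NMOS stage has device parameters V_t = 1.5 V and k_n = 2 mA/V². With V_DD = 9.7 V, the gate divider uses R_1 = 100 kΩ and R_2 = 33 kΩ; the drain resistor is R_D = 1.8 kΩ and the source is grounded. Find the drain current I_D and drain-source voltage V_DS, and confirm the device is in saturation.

I_D ≈ 0.82 mA, V_DS ≈ 8.2 V

V_G = V_DD·R_2/(R_1+R_2) = 9.7×33/133 = 2.41 V. With the source grounded, V_GS = V_G = 2.41 V.
Assume saturation: I_D = (k_n/2)(V_GS − V_t)² = (2/2)×(2.41 − 1.5)² = 1×0.907² = 0.822 mA.
V_DS = V_DD − I_D·R_D = 9.7 − 0.822×1.8 = 8.22 V.
Saturation requires V_DS ≥ V_GS − V_t = 0.907 V; 8.22 ≥ 0.907 ✓.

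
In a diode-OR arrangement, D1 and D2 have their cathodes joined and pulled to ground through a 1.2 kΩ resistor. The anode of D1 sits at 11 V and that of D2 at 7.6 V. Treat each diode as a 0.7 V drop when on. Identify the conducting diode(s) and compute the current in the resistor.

Only D1 conducts; I_R ≈ 8.6 mA

Assume both conduct. Then node N would need to be at both 11−0.7 = 10.3 V and 7.6−0.7 = 6.9 V, which is impossible.
Assume only D1 conducts: V_N = 11 − 0.7 = 10.3 V, so I_R = 10.3/1.2 = 8.58 mA.
Check D2: its anode-to-cathode voltage is 7.6 − 10.3 = -2.7 V < 0.7 V, so it is off. The assumption is consistent.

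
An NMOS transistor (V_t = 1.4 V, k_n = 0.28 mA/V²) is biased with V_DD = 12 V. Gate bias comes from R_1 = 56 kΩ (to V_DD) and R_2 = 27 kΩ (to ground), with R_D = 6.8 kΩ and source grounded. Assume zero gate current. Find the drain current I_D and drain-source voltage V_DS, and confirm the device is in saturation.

I_D ≈ 0.88 mA, V_DS ≈ 6 V

V_G = V_DD·R_2/(R_1+R_2) = 12×27/83 = 3.9 V. With the source grounded, V_GS = V_G = 3.9 V.
Assume saturation: I_D = (k_n/2)(V_GS − V_t)² = (0.28/2)×(3.9 − 1.4)² = 0.14×2.5² = 0.878 mA.
V_DS = V_DD − I_D·R_D = 12 − 0.878×6.8 = 6.03 V.
Saturation requires V_DS ≥ V_GS − V_t = 2.5 V; 6.03 ≥ 2.5 ✓.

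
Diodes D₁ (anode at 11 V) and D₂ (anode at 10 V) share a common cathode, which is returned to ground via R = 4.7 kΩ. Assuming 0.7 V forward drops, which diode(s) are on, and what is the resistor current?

Assume both conduct. Then node N would need to be at both 11−0.7 = 10.3 V and 10−0.7 = 9.3 V, which is impossible.
Assume only D₁ conducts: V_N = 11 − 0.7 = 10.3 V, so I_R = 10.3/4.7 = 2.19 mA.
Check D₂: its anode-to-cathode voltage is 10 − 10.3 = -0.3 V < 0.7 V, so it is off. The assumption is consistent.

Only D₁ conducts; I_R ≈ 2.2 mA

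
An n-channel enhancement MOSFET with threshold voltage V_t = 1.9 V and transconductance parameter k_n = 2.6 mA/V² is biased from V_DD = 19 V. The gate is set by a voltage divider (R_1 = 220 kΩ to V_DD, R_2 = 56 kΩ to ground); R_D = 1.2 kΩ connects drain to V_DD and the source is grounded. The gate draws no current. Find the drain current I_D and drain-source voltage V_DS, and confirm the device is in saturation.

I_D ≈ 5 mA, V_DS ≈ 13 V

V_G = V_DD·R_2/(R_1+R_2) = 19×56/276 = 3.86 V. With the source grounded, V_GS = V_G = 3.86 V.
Assume saturation: I_D = (k_n/2)(V_GS − V_t)² = (2.6/2)×(3.86 − 1.9)² = 1.3×1.96² = 4.97 mA.
V_DS = V_DD − I_D·R_D = 19 − 4.97×1.2 = 13 V.
Saturation requires V_DS ≥ V_GS − V_t = 1.96 V; 13 ≥ 1.96 ✓.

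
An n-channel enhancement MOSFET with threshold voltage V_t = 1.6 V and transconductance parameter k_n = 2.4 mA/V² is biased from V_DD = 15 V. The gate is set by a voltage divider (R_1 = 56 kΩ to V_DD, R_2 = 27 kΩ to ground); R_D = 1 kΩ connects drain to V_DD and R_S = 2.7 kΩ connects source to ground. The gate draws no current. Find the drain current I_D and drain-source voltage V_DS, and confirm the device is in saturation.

V_G = V_DD·R_2/(R_1+R_2) = 15×27/83 = 4.88 V.
Assume saturation: I_D = (k_n/2)(V_GS − V_t)² with V_GS = V_G − I_D·R_S = 4.88 − 2.7·I_D.
Substituting gives 8.75·I_D² − 22.3·I_D + 12.9 = 0, with roots I_D = 0.895 or 1.65 mA.
The root I_D = 1.65 mA gives V_GS = 0.428 V ≤ V_t, so take I_D = 0.895 mA.
Then V_GS = 2.46 V and V_DS = V_DD − I_D(R_D+R_S) = 15 − 0.895×3.7 = 11.7 V.
Saturation requires V_DS ≥ V_GS − V_t = 0.864 V; 11.7 ≥ 0.864 ✓.

I_D ≈ 0.89 mA, V_DS ≈ 12 V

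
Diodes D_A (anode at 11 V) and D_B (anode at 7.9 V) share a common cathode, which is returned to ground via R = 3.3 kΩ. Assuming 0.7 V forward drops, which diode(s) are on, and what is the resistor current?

Assume both conduct. Then node N would need to be at both 11−0.7 = 10.3 V and 7.9−0.7 = 7.2 V, which is impossible.
Assume only D_A conducts: V_N = 11 − 0.7 = 10.3 V, so I_R = 10.3/3.3 = 3.12 mA.
Check D_B: its anode-to-cathode voltage is 7.9 − 10.3 = -2.4 V < 0.7 V, so it is off. The assumption is consistent.

Only D_A conducts; I_R ≈ 3.1 mA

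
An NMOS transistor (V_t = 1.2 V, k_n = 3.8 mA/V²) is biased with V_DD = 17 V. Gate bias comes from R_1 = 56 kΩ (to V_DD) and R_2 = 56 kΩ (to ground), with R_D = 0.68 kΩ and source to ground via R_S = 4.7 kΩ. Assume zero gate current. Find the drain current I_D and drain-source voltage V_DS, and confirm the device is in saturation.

I_D ≈ 1.4 mA, V_DS ≈ 9.6 V

V_G = V_DD·R_2/(R_1+R_2) = 17×56/112 = 8.5 V.
Assume saturation: I_D = (k_n/2)(V_GS − V_t)² with V_GS = V_G − I_D·R_S = 8.5 − 4.7·I_D.
Substituting gives 42·I_D² − 131·I_D + 101 = 0, with roots I_D = 1.37 or 1.76 mA.
The root I_D = 1.76 mA gives V_GS = 0.238 V ≤ V_t, so take I_D = 1.37 mA.
Then V_GS = 2.05 V and V_DS = V_DD − I_D(R_D+R_S) = 17 − 1.37×5.38 = 9.62 V.
Saturation requires V_DS ≥ V_GS − V_t = 0.85 V; 9.62 ≥ 0.85 ✓.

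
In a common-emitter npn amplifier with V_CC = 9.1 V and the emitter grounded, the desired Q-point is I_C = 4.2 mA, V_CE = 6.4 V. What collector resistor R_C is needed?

R_C ≈ 0.64 kΩ

Collector loop: V_CC = I_C·R_C + V_CE.
R_C = (V_CC − V_CE)/I_C = (9.1 − 6.4)/4.2 = 0.643 kΩ.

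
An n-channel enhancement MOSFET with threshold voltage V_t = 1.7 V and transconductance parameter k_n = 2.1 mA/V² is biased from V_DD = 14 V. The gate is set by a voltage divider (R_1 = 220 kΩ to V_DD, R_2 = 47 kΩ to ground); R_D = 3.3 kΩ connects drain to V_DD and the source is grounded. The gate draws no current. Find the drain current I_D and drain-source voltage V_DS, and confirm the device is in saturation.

I_D ≈ 0.61 mA, V_DS ≈ 12 V

V_G = V_DD·R_2/(R_1+R_2) = 14×47/267 = 2.46 V. With the source grounded, V_GS = V_G = 2.46 V.
Assume saturation: I_D = (k_n/2)(V_GS − V_t)² = (2.1/2)×(2.46 − 1.7)² = 1.05×0.764² = 0.614 mA.
V_DS = V_DD − I_D·R_D = 14 − 0.614×3.3 = 12 V.
Saturation requires V_DS ≥ V_GS − V_t = 0.764 V; 12 ≥ 0.764 ✓.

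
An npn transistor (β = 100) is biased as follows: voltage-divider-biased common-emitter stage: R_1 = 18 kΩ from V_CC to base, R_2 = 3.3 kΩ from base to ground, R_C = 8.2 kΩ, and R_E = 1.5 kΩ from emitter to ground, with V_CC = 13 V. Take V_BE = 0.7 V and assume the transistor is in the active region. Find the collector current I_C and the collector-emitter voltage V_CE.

Thevenize the base divider: V_Th = V_CC·R_2/(R_1+R_2) = 13×3.3/21.3 = 2.01 V, R_Th = R_1‖R_2 = 2.79 kΩ.
Base-emitter loop: V_Th = I_B·R_Th + V_BE + (β+1)I_B·R_E, so I_B = (2.01 − 0.7) / (2.79 + 101×1.5) = 0.00852 mA.
I_C = β·I_B = 100×0.00852 = 0.852 mA, and I_E = (β+1)I_B = 0.86 mA.
V_CE = V_CC − I_C·R_C − I_E·R_E = 13 − 0.852×8.2 − 0.86×1.5 = 4.73 V.
V_CE = 4.73 V > 0.2 V confirms active-region operation.

I_C ≈ 0.85 mA, V_CE ≈ 4.7 V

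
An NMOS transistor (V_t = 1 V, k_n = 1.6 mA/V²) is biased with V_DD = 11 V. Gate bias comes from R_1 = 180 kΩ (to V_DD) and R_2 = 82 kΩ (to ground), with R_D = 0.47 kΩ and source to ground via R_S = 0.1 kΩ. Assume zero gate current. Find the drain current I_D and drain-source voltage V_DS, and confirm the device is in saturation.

I_D ≈ 3.5 mA, V_DS ≈ 9 V

V_G = V_DD·R_2/(R_1+R_2) = 11×82/262 = 3.44 V.
Assume saturation: I_D = (k_n/2)(V_GS − V_t)² with V_GS = V_G − I_D·R_S = 3.44 − 0.1·I_D.
Substituting gives 0.008·I_D² − 1.39·I_D + 4.77 = 0, with roots I_D = 3.5 or 170 mA.
The root I_D = 170 mA gives V_GS = -13.6 V ≤ V_t, so take I_D = 3.5 mA.
Then V_GS = 3.09 V and V_DS = V_DD − I_D(R_D+R_S) = 11 − 3.5×0.57 = 9 V.
Saturation requires V_DS ≥ V_GS − V_t = 2.09 V; 9 ≥ 2.09 ✓.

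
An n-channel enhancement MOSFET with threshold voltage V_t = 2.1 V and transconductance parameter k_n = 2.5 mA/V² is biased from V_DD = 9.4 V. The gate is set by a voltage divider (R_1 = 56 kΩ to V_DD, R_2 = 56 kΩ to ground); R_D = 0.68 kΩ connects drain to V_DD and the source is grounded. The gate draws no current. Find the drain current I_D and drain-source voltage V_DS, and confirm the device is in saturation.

V_G = V_DD·R_2/(R_1+R_2) = 9.4×56/112 = 4.7 V. With the source grounded, V_GS = V_G = 4.7 V.
Assume saturation: I_D = (k_n/2)(V_GS − V_t)² = (2.5/2)×(4.7 − 2.1)² = 1.25×2.6² = 8.45 mA.
V_DS = V_DD − I_D·R_D = 9.4 − 8.45×0.68 = 3.65 V.
Saturation requires V_DS ≥ V_GS − V_t = 2.6 V; 3.65 ≥ 2.6 ✓.

I_D ≈ 8.5 mA, V_DS ≈ 3.7 V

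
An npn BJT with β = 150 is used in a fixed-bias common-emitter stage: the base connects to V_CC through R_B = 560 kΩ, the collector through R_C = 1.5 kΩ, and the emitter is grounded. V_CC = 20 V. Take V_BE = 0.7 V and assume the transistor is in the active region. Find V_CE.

Base loop: V_CC = I_B·R_B + V_BE, so I_B = (20 − 0.7)/560 kΩ = 0.0345 mA.
In the active region I_C = β·I_B = 150 × 0.0345 = 5.17 mA.
Collector loop: V_CE = V_CC − I_C·R_C = 20 − 5.17×1.5 = 12.2 V.
Since V_CE = 12.2 V > V_CE(sat) ≈ 0.2 V, the transistor is in the active region as assumed.

V_CE ≈ 12 V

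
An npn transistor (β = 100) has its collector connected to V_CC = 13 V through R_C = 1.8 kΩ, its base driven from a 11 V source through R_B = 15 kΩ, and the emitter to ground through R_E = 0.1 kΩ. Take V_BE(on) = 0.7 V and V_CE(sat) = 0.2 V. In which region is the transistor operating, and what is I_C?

saturation; I_C ≈ 6.7 mA

Assume active: I_B = (11 − 0.7)/(15 + 101×0.1) = 0.41 mA, I_C = β·I_B = 41 mA.
Then V_CE = 13 − 41×1.8 − 41.4×0.1 = -65 V < 0.2 V — the active assumption fails.
Re-solve with V_CE = 0.2 V. KCL at the emitter: V_E/R_E = (V_BB−0.7−V_E)/R_B + (V_CC−0.2−V_E)/R_C, giving V_E = 0.734 V.
I_C = (V_CC − 0.2 − V_E)/R_C = (12.8 − 0.734)/1.8 = 6.7 mA.
Check: I_B = (10.3 − 0.734)/15 = 0.638 mA, and β·I_B = 63.8 mA > I_C, confirming saturation.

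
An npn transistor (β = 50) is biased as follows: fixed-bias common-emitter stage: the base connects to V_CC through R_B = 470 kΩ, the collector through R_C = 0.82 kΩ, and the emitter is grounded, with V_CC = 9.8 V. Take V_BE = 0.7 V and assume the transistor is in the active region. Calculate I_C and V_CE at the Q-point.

Base loop: V_CC = I_B·R_B + V_BE, so I_B = (9.8 − 0.7)/470 kΩ = 0.0194 mA.
In the active region I_C = β·I_B = 50 × 0.0194 = 0.968 mA.
Collector loop: V_CE = V_CC − I_C·R_C = 9.8 − 0.968×0.82 = 9.01 V.
Since V_CE = 9.01 V > V_CE(sat) ≈ 0.2 V, the transistor is in the active region as assumed.

I_C ≈ 0.97 mA, V_CE ≈ 9 V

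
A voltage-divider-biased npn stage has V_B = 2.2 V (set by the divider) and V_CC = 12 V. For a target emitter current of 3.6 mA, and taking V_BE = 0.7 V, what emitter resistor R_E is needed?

R_E ≈ 0.42 kΩ

V_E = V_B − V_BE = 2.2 − 0.7 = 1.5 V.
R_E = V_E / I_E = 1.5 / 3.6 = 0.417 kΩ.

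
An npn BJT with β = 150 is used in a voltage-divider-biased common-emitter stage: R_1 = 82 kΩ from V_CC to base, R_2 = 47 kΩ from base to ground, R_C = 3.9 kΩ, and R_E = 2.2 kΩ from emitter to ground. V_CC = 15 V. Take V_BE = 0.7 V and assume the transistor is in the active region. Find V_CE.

V_CE ≈ 2.9 V

Thevenize the base divider: V_Th = V_CC·R_2/(R_1+R_2) = 15×47/129 = 5.47 V, R_Th = R_1‖R_2 = 29.9 kΩ.
Base-emitter loop: V_Th = I_B·R_Th + V_BE + (β+1)I_B·R_E, so I_B = (5.47 − 0.7) / (29.9 + 151×2.2) = 0.0132 mA.
I_C = β·I_B = 150×0.0132 = 1.97 mA, and I_E = (β+1)I_B = 1.99 mA.
V_CE = V_CC − I_C·R_C − I_E·R_E = 15 − 1.97×3.9 − 1.99×2.2 = 2.93 V.
V_CE = 2.93 V > 0.2 V confirms active-region operation.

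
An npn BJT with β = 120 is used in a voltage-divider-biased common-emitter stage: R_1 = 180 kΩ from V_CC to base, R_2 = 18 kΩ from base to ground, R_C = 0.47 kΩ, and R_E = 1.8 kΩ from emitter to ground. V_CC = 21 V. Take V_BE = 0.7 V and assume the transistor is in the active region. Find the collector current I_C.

I_C ≈ 0.62 mA

Thevenize the base divider: V_Th = V_CC·R_2/(R_1+R_2) = 21×18/198 = 1.91 V, R_Th = R_1‖R_2 = 16.4 kΩ.
Base-emitter loop: V_Th = I_B·R_Th + V_BE + (β+1)I_B·R_E, so I_B = (1.91 − 0.7) / (16.4 + 121×1.8) = 0.00516 mA.
I_C = β·I_B = 120×0.00516 = 0.62 mA, and I_E = (β+1)I_B = 0.625 mA.
V_CE = V_CC − I_C·R_C − I_E·R_E = 21 − 0.62×0.47 − 0.625×1.8 = 19.6 V.
V_CE = 19.6 V > 0.2 V confirms active-region operation.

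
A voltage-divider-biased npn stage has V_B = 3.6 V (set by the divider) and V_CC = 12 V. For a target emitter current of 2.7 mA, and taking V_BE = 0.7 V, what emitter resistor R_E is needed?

R_E ≈ 1.1 kΩ

V_E = V_B − V_BE = 3.6 − 0.7 = 2.9 V.
R_E = V_E / I_E = 2.9 / 2.7 = 1.07 kΩ.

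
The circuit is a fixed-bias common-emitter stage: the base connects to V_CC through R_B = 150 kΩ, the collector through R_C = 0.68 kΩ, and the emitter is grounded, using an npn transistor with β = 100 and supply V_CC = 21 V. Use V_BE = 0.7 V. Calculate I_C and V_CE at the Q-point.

I_C ≈ 14 mA, V_CE ≈ 12 V

Base loop: V_CC = I_B·R_B + V_BE, so I_B = (21 − 0.7)/150 kΩ = 0.135 mA.
In the active region I_C = β·I_B = 100 × 0.135 = 13.5 mA.
Collector loop: V_CE = V_CC − I_C·R_C = 21 − 13.5×0.68 = 11.8 V.
Since V_CE = 11.8 V > V_CE(sat) ≈ 0.2 V, the transistor is in the active region as assumed.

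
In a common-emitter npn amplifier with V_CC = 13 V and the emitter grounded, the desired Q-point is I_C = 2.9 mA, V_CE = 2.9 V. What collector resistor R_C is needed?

Collector loop: V_CC = I_C·R_C + V_CE.
R_C = (V_CC − V_CE)/I_C = (13 − 2.9)/2.9 = 3.48 kΩ.

R_C ≈ 3.5 kΩ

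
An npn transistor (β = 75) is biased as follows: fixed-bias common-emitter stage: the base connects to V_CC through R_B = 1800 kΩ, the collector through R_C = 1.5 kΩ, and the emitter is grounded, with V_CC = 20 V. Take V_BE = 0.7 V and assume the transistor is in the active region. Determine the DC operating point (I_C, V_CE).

I_C ≈ 0.8 mA, V_CE ≈ 19 V

Base loop: V_CC = I_B·R_B + V_BE, so I_B = (20 − 0.7)/1800 kΩ = 0.0107 mA.
In the active region I_C = β·I_B = 75 × 0.0107 = 0.804 mA.
Collector loop: V_CE = V_CC − I_C·R_C = 20 − 0.804×1.5 = 18.8 V.
Since V_CE = 18.8 V > V_CE(sat) ≈ 0.2 V, the transistor is in the active region as assumed.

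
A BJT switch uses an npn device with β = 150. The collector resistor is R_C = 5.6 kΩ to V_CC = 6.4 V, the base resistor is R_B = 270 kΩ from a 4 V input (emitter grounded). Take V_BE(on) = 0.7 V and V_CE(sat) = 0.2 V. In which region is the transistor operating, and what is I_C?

Assume active: I_B = (4 − 0.7)/270 = 0.0122 mA, giving I_C = β·I_B = 1.83 mA.
But then V_CE = 6.4 − 1.83×5.6 = -3.87 V < V_CE(sat) = 0.2 V — impossible in the active region.
So the transistor is saturated. With V_CE = 0.2 V, I_C = (V_CC − 0.2)/R_C = 6.2/5.6 = 1.11 mA.
Check: β·I_B = 1.83 mA > I_C = 1.11 mA, confirming saturation.

saturation; I_C ≈ 1.1 mA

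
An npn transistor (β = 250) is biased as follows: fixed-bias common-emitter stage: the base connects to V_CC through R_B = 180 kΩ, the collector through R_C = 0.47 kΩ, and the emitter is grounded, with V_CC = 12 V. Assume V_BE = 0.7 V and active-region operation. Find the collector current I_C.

I_C ≈ 16 mA

Base loop: V_CC = I_B·R_B + V_BE, so I_B = (12 − 0.7)/180 kΩ = 0.0628 mA.
In the active region I_C = β·I_B = 250 × 0.0628 = 15.7 mA.
Collector loop: V_CE = V_CC − I_C·R_C = 12 − 15.7×0.47 = 4.62 V.
Since V_CE = 4.62 V > V_CE(sat) ≈ 0.2 V, the transistor is in the active region as assumed.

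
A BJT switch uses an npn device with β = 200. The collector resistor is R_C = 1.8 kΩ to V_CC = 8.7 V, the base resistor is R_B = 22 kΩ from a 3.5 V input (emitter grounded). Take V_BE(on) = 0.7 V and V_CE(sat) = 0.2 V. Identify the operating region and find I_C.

saturation; I_C ≈ 4.7 mA

Assume active: I_B = (3.5 − 0.7)/22 = 0.127 mA, giving I_C = β·I_B = 25.5 mA.
But then V_CE = 8.7 − 25.5×1.8 = -37.1 V < V_CE(sat) = 0.2 V — impossible in the active region.
So the transistor is saturated. With V_CE = 0.2 V, I_C = (V_CC − 0.2)/R_C = 8.5/1.8 = 4.72 mA.
Check: β·I_B = 25.5 mA > I_C = 4.72 mA, confirming saturation.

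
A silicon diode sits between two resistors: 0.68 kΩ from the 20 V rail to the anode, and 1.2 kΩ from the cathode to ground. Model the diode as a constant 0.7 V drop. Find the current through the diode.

The two resistors are in series with the diode, so KVL gives 20 = I·0.68 + 0.7 + I·1.2.
I = (20 − 0.7) / (0.68 + 1.2) kΩ = 19.3 / 1.88 = 10.3 mA.

I ≈ 10 mA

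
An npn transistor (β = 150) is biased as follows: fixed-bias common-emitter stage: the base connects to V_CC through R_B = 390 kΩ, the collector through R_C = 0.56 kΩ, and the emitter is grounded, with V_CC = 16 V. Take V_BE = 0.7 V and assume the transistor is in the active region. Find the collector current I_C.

Base loop: V_CC = I_B·R_B + V_BE, so I_B = (16 − 0.7)/390 kΩ = 0.0392 mA.
In the active region I_C = β·I_B = 150 × 0.0392 = 5.88 mA.
Collector loop: V_CE = V_CC − I_C·R_C = 16 − 5.88×0.56 = 12.7 V.
Since V_CE = 12.7 V > V_CE(sat) ≈ 0.2 V, the transistor is in the active region as assumed.

I_C ≈ 5.9 mA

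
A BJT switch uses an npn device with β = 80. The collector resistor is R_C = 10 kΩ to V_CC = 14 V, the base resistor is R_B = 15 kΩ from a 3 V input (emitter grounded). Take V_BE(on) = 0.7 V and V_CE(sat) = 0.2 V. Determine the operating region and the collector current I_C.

saturation; I_C ≈ 1.4 mA

Assume active: I_B = (3 − 0.7)/15 = 0.153 mA, giving I_C = β·I_B = 12.3 mA.
But then V_CE = 14 − 12.3×10 = -109 V < V_CE(sat) = 0.2 V — impossible in the active region.
So the transistor is saturated. With V_CE = 0.2 V, I_C = (V_CC − 0.2)/R_C = 13.8/10 = 1.38 mA.
Check: β·I_B = 12.3 mA > I_C = 1.38 mA, confirming saturation.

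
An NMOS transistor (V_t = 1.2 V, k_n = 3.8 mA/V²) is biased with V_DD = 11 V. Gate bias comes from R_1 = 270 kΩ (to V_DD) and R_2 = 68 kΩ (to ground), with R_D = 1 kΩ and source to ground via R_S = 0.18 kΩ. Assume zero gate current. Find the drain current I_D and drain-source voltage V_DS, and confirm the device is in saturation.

I_D ≈ 1.2 mA, V_DS ≈ 9.6 V

V_G = V_DD·R_2/(R_1+R_2) = 11×68/338 = 2.21 V.
Assume saturation: I_D = (k_n/2)(V_GS − V_t)² with V_GS = V_G − I_D·R_S = 2.21 − 0.18·I_D.
Substituting gives 0.0616·I_D² − 1.69·I_D + 1.95 = 0, with roots I_D = 1.2 or 26.3 mA.
The root I_D = 26.3 mA gives V_GS = -2.52 V ≤ V_t, so take I_D = 1.2 mA.
Then V_GS = 2 V and V_DS = V_DD − I_D(R_D+R_S) = 11 − 1.2×1.18 = 9.58 V.
Saturation requires V_DS ≥ V_GS − V_t = 0.796 V; 9.58 ≥ 0.796 ✓.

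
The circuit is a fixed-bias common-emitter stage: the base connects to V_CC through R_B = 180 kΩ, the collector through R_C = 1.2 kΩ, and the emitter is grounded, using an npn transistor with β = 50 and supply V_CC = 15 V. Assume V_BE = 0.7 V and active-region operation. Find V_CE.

V_CE ≈ 10 V

Base loop: V_CC = I_B·R_B + V_BE, so I_B = (15 − 0.7)/180 kΩ = 0.0794 mA.
In the active region I_C = β·I_B = 50 × 0.0794 = 3.97 mA.
Collector loop: V_CE = V_CC − I_C·R_C = 15 − 3.97×1.2 = 10.2 V.
Since V_CE = 10.2 V > V_CE(sat) ≈ 0.2 V, the transistor is in the active region as assumed.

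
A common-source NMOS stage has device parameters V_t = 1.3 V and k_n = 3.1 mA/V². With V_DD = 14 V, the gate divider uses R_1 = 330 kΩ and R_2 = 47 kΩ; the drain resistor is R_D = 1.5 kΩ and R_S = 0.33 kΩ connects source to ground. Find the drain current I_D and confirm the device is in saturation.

V_G = V_DD·R_2/(R_1+R_2) = 14×47/377 = 1.75 V.
Assume saturation: I_D = (k_n/2)(V_GS − V_t)² with V_GS = V_G − I_D·R_S = 1.75 − 0.33·I_D.
Substituting gives 0.169·I_D² − 1.46·I_D + 0.307 = 0, with roots I_D = 0.217 or 8.41 mA.
The root I_D = 8.41 mA gives V_GS = -1.03 V ≤ V_t, so take I_D = 0.217 mA.
Then V_GS = 1.67 V and V_DS = V_DD − I_D(R_D+R_S) = 14 − 0.217×1.83 = 13.6 V.
Saturation requires V_DS ≥ V_GS − V_t = 0.374 V; 13.6 ≥ 0.374 ✓.

I_D ≈ 0.22 mA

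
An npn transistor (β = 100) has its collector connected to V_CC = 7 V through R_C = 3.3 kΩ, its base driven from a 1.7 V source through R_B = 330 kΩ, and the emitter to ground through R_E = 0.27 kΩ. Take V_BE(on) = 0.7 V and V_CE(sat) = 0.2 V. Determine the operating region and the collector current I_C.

Assume active. Base-emitter loop: I_B = (V_BB − V_BE)/(R_B + (β+1)R_E) = (1.7 − 0.7)/(330 + 101×0.27) = 0.0028 mA.
I_C = β·I_B = 100×0.0028 = 0.28 mA.
V_CE = V_CC − I_C·R_C − I_E·R_E = 7 − 0.28×3.3 − 0.283×0.27 = 6 V > V_CE(sat), so the active-region assumption holds.

active; I_C ≈ 0.28 mA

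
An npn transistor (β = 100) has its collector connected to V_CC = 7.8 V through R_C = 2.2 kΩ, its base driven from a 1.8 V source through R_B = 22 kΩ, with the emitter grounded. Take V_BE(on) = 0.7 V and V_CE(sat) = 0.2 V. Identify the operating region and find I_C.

saturation; I_C ≈ 3.5 mA

Assume active: I_B = (1.8 − 0.7)/22 = 0.05 mA, giving I_C = β·I_B = 5 mA.
But then V_CE = 7.8 − 5×2.2 = -3.2 V < V_CE(sat) = 0.2 V — impossible in the active region.
So the transistor is saturated. With V_CE = 0.2 V, I_C = (V_CC − 0.2)/R_C = 7.6/2.2 = 3.45 mA.
Check: β·I_B = 5 mA > I_C = 3.45 mA, confirming saturation.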